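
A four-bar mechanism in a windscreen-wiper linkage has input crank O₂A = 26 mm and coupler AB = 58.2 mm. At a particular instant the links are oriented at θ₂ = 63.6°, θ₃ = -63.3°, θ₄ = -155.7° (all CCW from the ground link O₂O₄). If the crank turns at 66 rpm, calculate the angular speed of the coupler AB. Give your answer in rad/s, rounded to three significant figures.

ω₂ = 6.912 rad/s (from 66 rpm).
Differentiating the loop-closure r₂e^{iθ₂}+r₃e^{iθ₃}=r₁+r₄e^{iθ₄} gives r₂ω₂e^{iθ₂}+r₃ω₃e^{iθ₃}=r₄ω₄e^{iθ₄}.
Eliminating the other unknown: ω₃ = r₂ω₂ sin(θ₄−θ₂) / [r₃ sin(θ₃−θ₄)].
Numerator sine = +0.63338; denominator sine = +0.99912.
Result = 0.026·6.912·(+0.63338) / (0.0582·(+0.99912)) = +1.9574 rad/s; magnitude 1.9574 rad/s.

1.96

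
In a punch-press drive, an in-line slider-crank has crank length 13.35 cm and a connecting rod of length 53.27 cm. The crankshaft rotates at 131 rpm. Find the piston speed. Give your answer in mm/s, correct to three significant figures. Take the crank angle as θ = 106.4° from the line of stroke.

ω = 2π·131/60 = 13.72 rad/s
For an in-line slider-crank, x = r cosθ + √(L² − r² sin²θ), so v = −rω sinθ·[1 + r cosθ/√(L² − r² sin²θ)].
With r = 0.1335 m, L = 0.5327 m, θ = 106.4°: √(L² − r² sin²θ) = 0.51708 m.
v = −0.1335·13.72·0.95931·[1 + 0.1335·-0.28234/0.51708] = -1.6288 m/s.
|v| = 1.6288 m/s = 1628.8 mm/s.

1630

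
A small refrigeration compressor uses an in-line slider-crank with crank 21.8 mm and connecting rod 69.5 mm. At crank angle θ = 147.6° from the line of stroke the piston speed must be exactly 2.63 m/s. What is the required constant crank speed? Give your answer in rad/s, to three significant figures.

For an in-line slider-crank, |v_piston| = rω|sinθ|·[1 + r cosθ/√(L² − r² sin²θ)].
With r = 0.0218 m, L = 0.0695 m, θ = 147.6°: the bracketed kinematic factor |dx/dθ| = 0.0085428 m.
ω = v/|dx/dθ| = 2.63/0.0085428 = 307.86 rad/s.

308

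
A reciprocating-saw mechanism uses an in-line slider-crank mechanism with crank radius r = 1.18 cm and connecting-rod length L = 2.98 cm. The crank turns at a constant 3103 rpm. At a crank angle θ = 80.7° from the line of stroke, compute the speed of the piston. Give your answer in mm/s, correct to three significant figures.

ω = 2π·3103/60 = 324.9 rad/s
For an in-line slider-crank, x = r cosθ + √(L² − r² sin²θ), so v = −rω sinθ·[1 + r cosθ/√(L² − r² sin²θ)].
With r = 0.0118 m, L = 0.0298 m, θ = 80.7°: √(L² − r² sin²θ) = 0.027431 m.
v = −0.0118·324.9·0.98686·[1 + 0.0118·0.16160/0.027431] = -4.047 m/s.
|v| = 4.047 m/s = 4047 mm/s.

4050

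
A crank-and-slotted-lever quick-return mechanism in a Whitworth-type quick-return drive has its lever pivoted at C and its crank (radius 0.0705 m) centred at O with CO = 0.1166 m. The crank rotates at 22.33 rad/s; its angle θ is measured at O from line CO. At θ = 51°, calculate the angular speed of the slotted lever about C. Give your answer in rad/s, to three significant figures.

ω = 22.33 rad/s
Crank pin A relative to C: A = (d + r cosθ, r sinθ); lever angle φ = atan2(r sinθ, d + r cosθ).
Differentiating tanφ: φ̇ = rω(d cosθ + r)/(d² + r² + 2dr cosθ).
d² + r² + 2dr cosθ = |CA|² = 0.0289122 m²;  d cosθ + r = +0.14388 m.
|ω_lever| = |0.0705·22.33·+0.14388| / 0.0289122 = 7.8342 rad/s.

7.83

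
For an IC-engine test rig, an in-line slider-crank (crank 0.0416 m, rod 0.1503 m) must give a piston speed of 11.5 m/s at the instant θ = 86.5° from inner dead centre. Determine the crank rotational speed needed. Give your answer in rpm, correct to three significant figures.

2600

For an in-line slider-crank, |v_piston| = rω|sinθ|·[1 + r cosθ/√(L² − r² sin²θ)].
With r = 0.0416 m, L = 0.1503 m, θ = 86.5°: the bracketed kinematic factor |dx/dθ| = 0.042252 m.
ω = v/|dx/dθ| = 11.5/0.042252 = 272.17 rad/s.
N = 60ω/(2π) = 2599.1 rpm.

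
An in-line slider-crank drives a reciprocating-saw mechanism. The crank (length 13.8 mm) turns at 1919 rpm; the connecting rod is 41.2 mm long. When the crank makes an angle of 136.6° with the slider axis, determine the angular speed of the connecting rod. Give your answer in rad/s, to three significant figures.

50.3

ω = 201 rad/s (converted from 1919 rpm).
The rod makes angle φ with the slider axis where L sinφ = r sinθ; differentiating, L cosφ·φ̇ = r ω cosθ.
L cosφ = √(L² − r² sin²θ) = 0.040094 m.
|ω_rod| = r ω |cosθ| / √(L² − r² sin²θ) = 0.0138·201·0.72657/0.040094 = 50.255 rad/s.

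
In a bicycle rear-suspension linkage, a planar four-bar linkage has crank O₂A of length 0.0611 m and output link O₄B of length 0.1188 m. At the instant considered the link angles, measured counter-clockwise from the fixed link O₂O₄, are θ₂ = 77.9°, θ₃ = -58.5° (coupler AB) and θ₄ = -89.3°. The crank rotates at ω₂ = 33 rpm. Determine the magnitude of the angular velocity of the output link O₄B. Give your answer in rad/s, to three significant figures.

ω₂ = 3.456 rad/s (from 33 rpm).
Differentiating the loop-closure r₂e^{iθ₂}+r₃e^{iθ₃}=r₁+r₄e^{iθ₄} gives r₂ω₂e^{iθ₂}+r₃ω₃e^{iθ₃}=r₄ω₄e^{iθ₄}.
Eliminating the other unknown: ω₄ = r₂ω₂ sin(θ₂−θ₃) / [r₄ sin(θ₄−θ₃)].
Numerator sine = +0.68962; denominator sine = -0.51204.
Result = 0.0611·3.456·(+0.68962) / (0.1188·(-0.51204)) = -2.3937 rad/s; magnitude 2.3937 rad/s.

2.39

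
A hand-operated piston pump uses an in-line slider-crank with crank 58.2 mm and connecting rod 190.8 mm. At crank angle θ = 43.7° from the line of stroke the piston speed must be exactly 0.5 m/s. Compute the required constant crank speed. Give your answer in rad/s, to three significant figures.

10.1

For an in-line slider-crank, |v_piston| = rω|sinθ|·[1 + r cosθ/√(L² − r² sin²θ)].
With r = 0.0582 m, L = 0.1908 m, θ = 43.7°: the bracketed kinematic factor |dx/dθ| = 0.04928 m.
ω = v/|dx/dθ| = 0.5/0.04928 = 10.146 rad/s.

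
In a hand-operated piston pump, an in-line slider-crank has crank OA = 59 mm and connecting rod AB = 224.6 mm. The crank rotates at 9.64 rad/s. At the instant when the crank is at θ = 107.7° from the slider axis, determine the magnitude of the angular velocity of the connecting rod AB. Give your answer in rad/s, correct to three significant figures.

ω = 9.64 rad/s
The rod makes angle φ with the slider axis where L sinφ = r sinθ; differentiating, L cosφ·φ̇ = r ω cosθ.
L cosφ = √(L² − r² sin²θ) = 0.21745 m.
|ω_rod| = r ω |cosθ| / √(L² − r² sin²θ) = 0.059·9.64·0.30403/0.21745 = 0.79521 rad/s.

0.795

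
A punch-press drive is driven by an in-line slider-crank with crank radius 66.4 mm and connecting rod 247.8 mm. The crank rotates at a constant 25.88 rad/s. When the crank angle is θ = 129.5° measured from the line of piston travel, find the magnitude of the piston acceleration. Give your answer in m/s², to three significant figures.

30.4

ω = 25.88 rad/s
x(θ) = r cosθ + √(L² − r² sin²θ); with ω constant, a = ω²·d²x/dθ².
d²x/dθ² = −r cosθ − r²(cos2θ)/√u − r⁴ sin²2θ/(4u^{3/2}),  u = L² − r² sin²θ = 0.0587797 m².
Substituting r = 0.0664 m, L = 0.2478 m, θ = 129.5°: d²x/dθ² = +0.045377 m.
a = ω²·d²x/dθ² = (25.88)²·(+0.045377) = +30.392 m/s²;  |a| = 30.392 m/s².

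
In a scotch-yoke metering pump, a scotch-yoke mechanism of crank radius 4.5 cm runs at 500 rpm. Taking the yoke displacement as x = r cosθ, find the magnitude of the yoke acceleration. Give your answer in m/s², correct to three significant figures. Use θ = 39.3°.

95.5

ω = 52.36 rad/s (from 500 rpm).
x = r cosθ ⇒ ẍ = −rω² cosθ (ω constant).
|a| = rω²|cosθ| = 0.045·(52.36)²·|cos 39.3°| = 95.469 m/s².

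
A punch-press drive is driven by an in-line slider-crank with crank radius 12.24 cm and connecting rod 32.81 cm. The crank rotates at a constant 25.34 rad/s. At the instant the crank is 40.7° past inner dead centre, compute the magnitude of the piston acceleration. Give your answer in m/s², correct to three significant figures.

ω = 25.34 rad/s
x(θ) = r cosθ + √(L² − r² sin²θ); with ω constant, a = ω²·d²x/dθ².
d²x/dθ² = −r cosθ − r²(cos2θ)/√u − r⁴ sin²2θ/(4u^{3/2}),  u = L² − r² sin²θ = 0.101279 m².
Substituting r = 0.1224 m, L = 0.3281 m, θ = 40.7°: d²x/dθ² = -0.10154 m.
a = ω²·d²x/dθ² = (25.34)²·(-0.10154) = -65.199 m/s²;  |a| = 65.199 m/s².

65.2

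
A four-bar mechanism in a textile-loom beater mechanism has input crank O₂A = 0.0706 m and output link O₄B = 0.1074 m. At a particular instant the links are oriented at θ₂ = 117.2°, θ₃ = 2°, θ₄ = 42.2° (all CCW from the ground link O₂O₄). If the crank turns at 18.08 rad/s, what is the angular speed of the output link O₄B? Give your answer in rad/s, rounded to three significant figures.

ω₂ = 18.08 rad/s
Differentiating the loop-closure r₂e^{iθ₂}+r₃e^{iθ₃}=r₁+r₄e^{iθ₄} gives r₂ω₂e^{iθ₂}+r₃ω₃e^{iθ₃}=r₄ω₄e^{iθ₄}.
Eliminating the other unknown: ω₄ = r₂ω₂ sin(θ₂−θ₃) / [r₄ sin(θ₄−θ₃)].
Numerator sine = +0.90483; denominator sine = +0.64546.
Result = 0.0706·18.08·(+0.90483) / (0.1074·(+0.64546)) = +16.661 rad/s; magnitude 16.661 rad/s.

16.7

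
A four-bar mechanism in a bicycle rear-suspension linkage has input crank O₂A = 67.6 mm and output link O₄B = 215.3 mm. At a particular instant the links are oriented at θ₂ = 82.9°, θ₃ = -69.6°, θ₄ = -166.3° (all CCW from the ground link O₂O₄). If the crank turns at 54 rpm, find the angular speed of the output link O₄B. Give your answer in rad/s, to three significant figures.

0.825

ω₂ = 5.655 rad/s (from 54 rpm).
Differentiating the loop-closure r₂e^{iθ₂}+r₃e^{iθ₃}=r₁+r₄e^{iθ₄} gives r₂ω₂e^{iθ₂}+r₃ω₃e^{iθ₃}=r₄ω₄e^{iθ₄}.
Eliminating the other unknown: ω₄ = r₂ω₂ sin(θ₂−θ₃) / [r₄ sin(θ₄−θ₃)].
Numerator sine = +0.46175; denominator sine = -0.99317.
Result = 0.0676·5.655·(+0.46175) / (0.2153·(-0.99317)) = -0.82548 rad/s; magnitude 0.82548 rad/s.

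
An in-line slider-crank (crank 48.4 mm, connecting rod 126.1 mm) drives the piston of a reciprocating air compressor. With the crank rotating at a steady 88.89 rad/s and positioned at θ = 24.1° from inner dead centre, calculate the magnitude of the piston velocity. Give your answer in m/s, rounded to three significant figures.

2.38

ω = 88.89 rad/s
For an in-line slider-crank, x = r cosθ + √(L² − r² sin²θ), so v = −rω sinθ·[1 + r cosθ/√(L² − r² sin²θ)].
With r = 0.0484 m, L = 0.1261 m, θ = 24.1°: √(L² − r² sin²θ) = 0.12454 m.
v = −0.0484·88.89·0.40833·[1 + 0.0484·0.91283/0.12454] = -2.38 m/s.
|v| = 2.38 m/s.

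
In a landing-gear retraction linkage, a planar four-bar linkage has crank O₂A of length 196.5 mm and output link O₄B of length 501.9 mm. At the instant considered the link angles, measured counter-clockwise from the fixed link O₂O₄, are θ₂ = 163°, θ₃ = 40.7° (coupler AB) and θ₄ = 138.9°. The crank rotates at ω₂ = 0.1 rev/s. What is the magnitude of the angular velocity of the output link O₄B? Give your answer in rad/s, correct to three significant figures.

0.210

ω₂ = 0.6283 rad/s (from 0.1 rev/s).
Differentiating the loop-closure r₂e^{iθ₂}+r₃e^{iθ₃}=r₁+r₄e^{iθ₄} gives r₂ω₂e^{iθ₂}+r₃ω₃e^{iθ₃}=r₄ω₄e^{iθ₄}.
Eliminating the other unknown: ω₄ = r₂ω₂ sin(θ₂−θ₃) / [r₄ sin(θ₄−θ₃)].
Numerator sine = +0.84526; denominator sine = +0.98978.
Result = 0.1965·0.6283·(+0.84526) / (0.5019·(+0.98978)) = +0.21008 rad/s; magnitude 0.21008 rad/s.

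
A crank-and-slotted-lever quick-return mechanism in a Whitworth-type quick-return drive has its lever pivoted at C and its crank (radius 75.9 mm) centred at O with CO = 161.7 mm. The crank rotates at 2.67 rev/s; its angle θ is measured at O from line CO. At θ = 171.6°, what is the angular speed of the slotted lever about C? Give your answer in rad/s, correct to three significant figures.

14.0

ω = 16.78 rad/s (from 2.67 rev/s).
Crank pin A relative to C: A = (d + r cosθ, r sinθ); lever angle φ = atan2(r sinθ, d + r cosθ).
Differentiating tanφ: φ̇ = rω(d cosθ + r)/(d² + r² + 2dr cosθ).
d² + r² + 2dr cosθ = |CA|² = 0.00762496 m²;  d cosθ + r = -0.084065 m.
|ω_lever| = |0.0759·16.78·-0.084065| / 0.00762496 = 14.038 rad/s.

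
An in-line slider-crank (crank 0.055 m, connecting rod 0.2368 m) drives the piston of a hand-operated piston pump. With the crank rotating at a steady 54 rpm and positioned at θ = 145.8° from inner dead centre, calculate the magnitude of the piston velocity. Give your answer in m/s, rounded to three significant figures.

ω = 2π·54/60 = 5.655 rad/s
For an in-line slider-crank, x = r cosθ + √(L² − r² sin²θ), so v = −rω sinθ·[1 + r cosθ/√(L² − r² sin²θ)].
With r = 0.055 m, L = 0.2368 m, θ = 145.8°: √(L² − r² sin²θ) = 0.23477 m.
v = −0.055·5.655·0.56208·[1 + 0.055·-0.82708/0.23477] = -0.14095 m/s.
|v| = 0.14095 m/s.

0.141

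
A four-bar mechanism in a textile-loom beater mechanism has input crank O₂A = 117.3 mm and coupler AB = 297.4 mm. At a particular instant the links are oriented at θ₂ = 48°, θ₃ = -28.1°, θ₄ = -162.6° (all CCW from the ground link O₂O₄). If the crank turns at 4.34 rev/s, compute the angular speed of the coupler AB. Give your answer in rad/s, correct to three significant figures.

ω₂ = 27.27 rad/s (from 4.34 rev/s).
Differentiating the loop-closure r₂e^{iθ₂}+r₃e^{iθ₃}=r₁+r₄e^{iθ₄} gives r₂ω₂e^{iθ₂}+r₃ω₃e^{iθ₃}=r₄ω₄e^{iθ₄}.
Eliminating the other unknown: ω₃ = r₂ω₂ sin(θ₄−θ₂) / [r₃ sin(θ₃−θ₄)].
Numerator sine = +0.50904; denominator sine = +0.71325.
Result = 0.1173·27.27·(+0.50904) / (0.2974·(+0.71325)) = +7.676 rad/s; magnitude 7.676 rad/s.

7.68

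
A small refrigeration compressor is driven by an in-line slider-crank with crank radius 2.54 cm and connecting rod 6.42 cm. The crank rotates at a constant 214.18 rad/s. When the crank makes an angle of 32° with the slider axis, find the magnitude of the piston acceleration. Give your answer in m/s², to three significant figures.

ω = 214.2 rad/s
x(θ) = r cosθ + √(L² − r² sin²θ); with ω constant, a = ω²·d²x/dθ².
d²x/dθ² = −r cosθ − r²(cos2θ)/√u − r⁴ sin²2θ/(4u^{3/2}),  u = L² − r² sin²θ = 0.00394047 m².
Substituting r = 0.0254 m, L = 0.0642 m, θ = 32°: d²x/dθ² = -0.026386 m.
a = ω²·d²x/dθ² = (214.2)²·(-0.026386) = -1210.4 m/s²;  |a| = 1210.4 m/s².

1210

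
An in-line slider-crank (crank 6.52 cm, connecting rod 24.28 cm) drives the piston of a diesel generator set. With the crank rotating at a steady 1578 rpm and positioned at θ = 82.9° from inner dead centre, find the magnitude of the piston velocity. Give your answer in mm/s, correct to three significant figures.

ω = 2π·1578/60 = 165.2 rad/s
For an in-line slider-crank, x = r cosθ + √(L² − r² sin²θ), so v = −rω sinθ·[1 + r cosθ/√(L² − r² sin²θ)].
With r = 0.0652 m, L = 0.2428 m, θ = 82.9°: √(L² − r² sin²θ) = 0.23402 m.
v = −0.0652·165.2·0.99233·[1 + 0.0652·0.12360/0.23402] = -11.06 m/s.
|v| = 11.06 m/s = 11060 mm/s.

11100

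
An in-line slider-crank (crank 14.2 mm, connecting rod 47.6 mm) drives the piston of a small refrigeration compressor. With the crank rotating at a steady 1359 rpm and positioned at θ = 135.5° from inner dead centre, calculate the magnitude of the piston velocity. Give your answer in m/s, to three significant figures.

ω = 2π·1359/60 = 142.3 rad/s
For an in-line slider-crank, x = r cosθ + √(L² − r² sin²θ), so v = −rω sinθ·[1 + r cosθ/√(L² − r² sin²θ)].
With r = 0.0142 m, L = 0.0476 m, θ = 135.5°: √(L² − r² sin²θ) = 0.046548 m.
v = −0.0142·142.3·0.70091·[1 + 0.0142·-0.71325/0.046548] = -1.1082 m/s.
|v| = 1.1082 m/s.

1.11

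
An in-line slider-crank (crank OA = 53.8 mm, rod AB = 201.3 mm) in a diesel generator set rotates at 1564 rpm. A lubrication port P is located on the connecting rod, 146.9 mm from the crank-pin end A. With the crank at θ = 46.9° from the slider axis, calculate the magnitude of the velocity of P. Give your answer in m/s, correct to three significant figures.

ω = 163.8 rad/s.  Crank-pin speed |V_A| = rω = 8.8115 m/s, perpendicular to OA.
Rod angle: sinφ = −(r/L) sinθ ⇒ φ = -11.253°; ω_rod = −rω cosθ/√(L²−r²sin²θ) = -30.495 rad/s.
V_P = V_A + ω_rod × AP, with AP = 0.1469 m along the rod.
Components: V_Px = −rω sinθ − a·ω_rod·sinφ = -7.308 m/s;  V_Py = rω cosθ + a·ω_rod·cosφ = +1.627 m/s.
|V_P| = √(V_Px² + V_Py²) = 7.4869 m/s.

7.49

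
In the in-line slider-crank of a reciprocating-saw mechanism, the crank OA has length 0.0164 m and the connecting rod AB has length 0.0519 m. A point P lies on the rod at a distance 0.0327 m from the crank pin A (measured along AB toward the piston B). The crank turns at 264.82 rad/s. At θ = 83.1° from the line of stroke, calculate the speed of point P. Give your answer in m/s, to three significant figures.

ω = 264.8 rad/s.  Crank-pin speed |V_A| = rω = 4.343 m/s, perpendicular to OA.
Rod angle: sinφ = −(r/L) sinθ ⇒ φ = -18.283°; ω_rod = −rω cosθ/√(L²−r²sin²θ) = -10.588 rad/s.
V_P = V_A + ω_rod × AP, with AP = 0.0327 m along the rod.
Components: V_Px = −rω sinθ − a·ω_rod·sinφ = -4.4202 m/s;  V_Py = rω cosθ + a·ω_rod·cosφ = +0.19302 m/s.
|V_P| = √(V_Px² + V_Py²) = 4.4244 m/s.

4.42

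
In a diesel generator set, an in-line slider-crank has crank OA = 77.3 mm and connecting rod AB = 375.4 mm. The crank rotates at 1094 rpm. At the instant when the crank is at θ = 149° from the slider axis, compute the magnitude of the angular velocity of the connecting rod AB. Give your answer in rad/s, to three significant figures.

ω = 114.6 rad/s (converted from 1094 rpm).
The rod makes angle φ with the slider axis where L sinφ = r sinθ; differentiating, L cosφ·φ̇ = r ω cosθ.
L cosφ = √(L² − r² sin²θ) = 0.37328 m.
|ω_rod| = r ω |cosθ| / √(L² − r² sin²θ) = 0.0773·114.6·0.85717/0.37328 = 20.335 rad/s.

20.3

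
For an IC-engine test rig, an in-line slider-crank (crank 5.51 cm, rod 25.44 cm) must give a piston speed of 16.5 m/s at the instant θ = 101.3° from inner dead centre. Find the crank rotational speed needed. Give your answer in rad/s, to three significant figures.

319

For an in-line slider-crank, |v_piston| = rω|sinθ|·[1 + r cosθ/√(L² − r² sin²θ)].
With r = 0.0551 m, L = 0.2544 m, θ = 101.3°: the bracketed kinematic factor |dx/dθ| = 0.051685 m.
ω = v/|dx/dθ| = 16.5/0.051685 = 319.24 rad/s.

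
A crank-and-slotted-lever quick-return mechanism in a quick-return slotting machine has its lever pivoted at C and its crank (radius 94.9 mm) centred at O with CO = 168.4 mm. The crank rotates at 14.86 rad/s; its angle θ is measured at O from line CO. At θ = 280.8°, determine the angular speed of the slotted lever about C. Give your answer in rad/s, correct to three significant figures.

ω = 14.86 rad/s
Crank pin A relative to C: A = (d + r cosθ, r sinθ); lever angle φ = atan2(r sinθ, d + r cosθ).
Differentiating tanφ: φ̇ = rω(d cosθ + r)/(d² + r² + 2dr cosθ).
d² + r² + 2dr cosθ = |CA|² = 0.0433537 m²;  d cosθ + r = +0.12646 m.
|ω_lever| = |0.0949·14.86·+0.12646| / 0.0433537 = 4.1133 rad/s.

4.11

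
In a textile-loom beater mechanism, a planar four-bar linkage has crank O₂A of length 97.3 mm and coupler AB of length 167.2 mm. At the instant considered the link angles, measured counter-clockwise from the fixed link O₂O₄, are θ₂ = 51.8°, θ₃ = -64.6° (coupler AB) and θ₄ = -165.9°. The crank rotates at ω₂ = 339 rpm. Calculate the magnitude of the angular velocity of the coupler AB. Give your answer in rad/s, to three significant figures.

12.9

ω₂ = 35.5 rad/s (from 339 rpm).
Differentiating the loop-closure r₂e^{iθ₂}+r₃e^{iθ₃}=r₁+r₄e^{iθ₄} gives r₂ω₂e^{iθ₂}+r₃ω₃e^{iθ₃}=r₄ω₄e^{iθ₄}.
Eliminating the other unknown: ω₃ = r₂ω₂ sin(θ₄−θ₂) / [r₃ sin(θ₃−θ₄)].
Numerator sine = +0.61153; denominator sine = +0.98061.
Result = 0.0973·35.5·(+0.61153) / (0.1672·(+0.98061)) = +12.883 rad/s; magnitude 12.883 rad/s.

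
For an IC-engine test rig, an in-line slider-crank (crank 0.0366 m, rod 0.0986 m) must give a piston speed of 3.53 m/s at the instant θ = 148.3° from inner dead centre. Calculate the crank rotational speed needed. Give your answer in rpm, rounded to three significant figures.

2590

For an in-line slider-crank, |v_piston| = rω|sinθ|·[1 + r cosθ/√(L² − r² sin²θ)].
With r = 0.0366 m, L = 0.0986 m, θ = 148.3°: the bracketed kinematic factor |dx/dθ| = 0.013039 m.
ω = v/|dx/dθ| = 3.53/0.013039 = 270.72 rad/s.
N = 60ω/(2π) = 2585.2 rpm.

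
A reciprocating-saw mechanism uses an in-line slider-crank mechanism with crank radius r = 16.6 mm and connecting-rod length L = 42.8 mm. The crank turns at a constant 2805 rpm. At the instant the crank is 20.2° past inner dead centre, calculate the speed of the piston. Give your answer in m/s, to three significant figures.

2.30

ω = 2π·2805/60 = 293.7 rad/s
For an in-line slider-crank, x = r cosθ + √(L² − r² sin²θ), so v = −rω sinθ·[1 + r cosθ/√(L² − r² sin²θ)].
With r = 0.0166 m, L = 0.0428 m, θ = 20.2°: √(L² − r² sin²θ) = 0.042414 m.
v = −0.0166·293.7·0.34530·[1 + 0.0166·0.93849/0.042414] = -2.3021 m/s.
|v| = 2.3021 m/s.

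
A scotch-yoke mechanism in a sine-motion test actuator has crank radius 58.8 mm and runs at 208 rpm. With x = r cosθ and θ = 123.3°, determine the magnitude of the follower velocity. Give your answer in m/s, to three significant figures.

1.07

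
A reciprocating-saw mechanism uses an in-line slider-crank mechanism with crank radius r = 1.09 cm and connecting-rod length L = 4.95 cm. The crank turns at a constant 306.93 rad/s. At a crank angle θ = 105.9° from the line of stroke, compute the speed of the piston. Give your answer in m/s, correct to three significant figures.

3.02

ω = 306.9 rad/s
For an in-line slider-crank, x = r cosθ + √(L² − r² sin²θ), so v = −rω sinθ·[1 + r cosθ/√(L² − r² sin²θ)].
With r = 0.0109 m, L = 0.0495 m, θ = 105.9°: √(L² − r² sin²θ) = 0.048377 m.
v = −0.0109·306.9·0.96174·[1 + 0.0109·-0.27396/0.048377] = -3.0189 m/s.
|v| = 3.0189 m/s.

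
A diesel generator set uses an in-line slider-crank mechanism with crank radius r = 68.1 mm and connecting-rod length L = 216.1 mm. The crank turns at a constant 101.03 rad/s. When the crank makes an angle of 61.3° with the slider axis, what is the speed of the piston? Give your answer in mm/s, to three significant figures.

ω = 101 rad/s
For an in-line slider-crank, x = r cosθ + √(L² − r² sin²θ), so v = −rω sinθ·[1 + r cosθ/√(L² − r² sin²θ)].
With r = 0.0681 m, L = 0.2161 m, θ = 61.3°: √(L² − r² sin²θ) = 0.20768 m.
v = −0.0681·101·0.87715·[1 + 0.0681·0.48022/0.20768] = -6.9852 m/s.
|v| = 6.9852 m/s = 6985.2 mm/s.

6990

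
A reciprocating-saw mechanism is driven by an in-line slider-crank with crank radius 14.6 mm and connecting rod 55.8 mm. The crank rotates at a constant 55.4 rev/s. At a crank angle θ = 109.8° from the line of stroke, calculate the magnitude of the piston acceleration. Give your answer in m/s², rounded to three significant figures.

964

ω = 2π·55.4 = 348.1 rad/s
x(θ) = r cosθ + √(L² − r² sin²θ); with ω constant, a = ω²·d²x/dθ².
d²x/dθ² = −r cosθ − r²(cos2θ)/√u − r⁴ sin²2θ/(4u^{3/2}),  u = L² − r² sin²θ = 0.00292494 m².
Substituting r = 0.0146 m, L = 0.0558 m, θ = 109.8°: d²x/dθ² = +0.0079533 m.
a = ω²·d²x/dθ² = (348.1)²·(+0.0079533) = +963.66 m/s²;  |a| = 963.66 m/s².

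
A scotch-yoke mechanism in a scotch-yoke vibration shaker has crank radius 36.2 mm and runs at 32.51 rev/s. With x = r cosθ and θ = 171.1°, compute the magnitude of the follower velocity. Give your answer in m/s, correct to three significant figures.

ω = 204.3 rad/s (from 32.51 rev/s).
x = r cosθ ⇒ ẋ = −rω sinθ.
|v| = rω|sinθ| = 0.0362·204.3·|sin 171.1°| = 1.144 m/s.

1.14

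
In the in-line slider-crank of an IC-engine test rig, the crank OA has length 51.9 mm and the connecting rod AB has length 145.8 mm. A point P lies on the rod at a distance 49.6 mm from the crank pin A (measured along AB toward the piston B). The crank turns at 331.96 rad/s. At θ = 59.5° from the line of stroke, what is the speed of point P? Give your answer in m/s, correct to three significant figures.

16.8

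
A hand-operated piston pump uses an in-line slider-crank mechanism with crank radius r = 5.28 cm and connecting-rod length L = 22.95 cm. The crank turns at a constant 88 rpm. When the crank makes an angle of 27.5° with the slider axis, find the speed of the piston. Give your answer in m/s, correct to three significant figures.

0.271

ω = 2π·88/60 = 9.215 rad/s
For an in-line slider-crank, x = r cosθ + √(L² − r² sin²θ), so v = −rω sinθ·[1 + r cosθ/√(L² − r² sin²θ)].
With r = 0.0528 m, L = 0.2295 m, θ = 27.5°: √(L² − r² sin²θ) = 0.2282 m.
v = −0.0528·9.215·0.46175·[1 + 0.0528·0.88701/0.2282] = -0.27078 m/s.
|v| = 0.27078 m/s.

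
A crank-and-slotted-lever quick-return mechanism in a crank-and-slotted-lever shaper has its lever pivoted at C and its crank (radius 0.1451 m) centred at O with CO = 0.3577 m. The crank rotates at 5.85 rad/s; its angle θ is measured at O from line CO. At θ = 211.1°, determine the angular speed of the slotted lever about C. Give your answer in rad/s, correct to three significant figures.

2.28

ω = 5.85 rad/s
Crank pin A relative to C: A = (d + r cosθ, r sinθ); lever angle φ = atan2(r sinθ, d + r cosθ).
Differentiating tanφ: φ̇ = rω(d cosθ + r)/(d² + r² + 2dr cosθ).
d² + r² + 2dr cosθ = |CA|² = 0.0601189 m²;  d cosθ + r = -0.16119 m.
|ω_lever| = |0.1451·5.85·-0.16119| / 0.0601189 = 2.2758 rad/s.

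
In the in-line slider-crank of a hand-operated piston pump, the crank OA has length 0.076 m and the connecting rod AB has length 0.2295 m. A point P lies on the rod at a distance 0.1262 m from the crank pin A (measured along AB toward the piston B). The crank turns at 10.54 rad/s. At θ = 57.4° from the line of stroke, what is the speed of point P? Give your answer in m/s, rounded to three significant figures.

0.769

ω = 10.54 rad/s.  Crank-pin speed |V_A| = rω = 0.80104 m/s, perpendicular to OA.
Rod angle: sinφ = −(r/L) sinθ ⇒ φ = -16.199°; ω_rod = −rω cosθ/√(L²−r²sin²θ) = -1.9583 rad/s.
V_P = V_A + ω_rod × AP, with AP = 0.1262 m along the rod.
Components: V_Px = −rω sinθ − a·ω_rod·sinφ = -0.74378 m/s;  V_Py = rω cosθ + a·ω_rod·cosφ = +0.19426 m/s.
|V_P| = √(V_Px² + V_Py²) = 0.76873 m/s.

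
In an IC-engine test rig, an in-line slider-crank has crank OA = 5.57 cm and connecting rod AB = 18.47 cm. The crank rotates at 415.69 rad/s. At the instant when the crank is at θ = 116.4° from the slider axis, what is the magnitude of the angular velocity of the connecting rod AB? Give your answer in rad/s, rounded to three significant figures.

57.9

ω = 415.7 rad/s
The rod makes angle φ with the slider axis where L sinφ = r sinθ; differentiating, L cosφ·φ̇ = r ω cosθ.
L cosφ = √(L² − r² sin²θ) = 0.17783 m.
|ω_rod| = r ω |cosθ| / √(L² − r² sin²θ) = 0.0557·415.7·0.44464/0.17783 = 57.891 rad/s.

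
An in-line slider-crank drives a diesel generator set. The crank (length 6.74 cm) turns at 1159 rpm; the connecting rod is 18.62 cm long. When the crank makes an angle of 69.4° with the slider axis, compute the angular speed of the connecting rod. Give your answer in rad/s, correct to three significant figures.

16.4

ω = 121.4 rad/s (converted from 1159 rpm).
The rod makes angle φ with the slider axis where L sinφ = r sinθ; differentiating, L cosφ·φ̇ = r ω cosθ.
L cosφ = √(L² − r² sin²θ) = 0.17519 m.
|ω_rod| = r ω |cosθ| / √(L² − r² sin²θ) = 0.0674·121.4·0.35184/0.17519 = 16.429 rad/s.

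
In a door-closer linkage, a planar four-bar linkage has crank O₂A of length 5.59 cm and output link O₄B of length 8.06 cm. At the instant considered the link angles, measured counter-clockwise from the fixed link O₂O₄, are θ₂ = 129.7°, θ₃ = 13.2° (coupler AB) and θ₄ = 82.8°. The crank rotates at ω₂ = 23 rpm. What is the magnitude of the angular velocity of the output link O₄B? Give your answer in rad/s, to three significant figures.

1.59

ω₂ = 2.409 rad/s (from 23 rpm).
Differentiating the loop-closure r₂e^{iθ₂}+r₃e^{iθ₃}=r₁+r₄e^{iθ₄} gives r₂ω₂e^{iθ₂}+r₃ω₃e^{iθ₃}=r₄ω₄e^{iθ₄}.
Eliminating the other unknown: ω₄ = r₂ω₂ sin(θ₂−θ₃) / [r₄ sin(θ₄−θ₃)].
Numerator sine = +0.89493; denominator sine = +0.93728.
Result = 0.0559·2.409·(+0.89493) / (0.0806·(+0.93728)) = +1.595 rad/s; magnitude 1.595 rad/s.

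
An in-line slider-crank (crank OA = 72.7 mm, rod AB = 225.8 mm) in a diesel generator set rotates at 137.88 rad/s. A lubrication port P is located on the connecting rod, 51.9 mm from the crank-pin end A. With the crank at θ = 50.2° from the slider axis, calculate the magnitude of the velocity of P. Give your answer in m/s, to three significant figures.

9.47

ω = 137.9 rad/s.  Crank-pin speed |V_A| = rω = 10.024 m/s, perpendicular to OA.
Rod angle: sinφ = −(r/L) sinθ ⇒ φ = -14.321°; ω_rod = −rω cosθ/√(L²−r²sin²θ) = -29.328 rad/s.
V_P = V_A + ω_rod × AP, with AP = 0.0519 m along the rod.
Components: V_Px = −rω sinθ − a·ω_rod·sinφ = -8.0777 m/s;  V_Py = rω cosθ + a·ω_rod·cosφ = +4.9416 m/s.
|V_P| = √(V_Px² + V_Py²) = 9.4693 m/s.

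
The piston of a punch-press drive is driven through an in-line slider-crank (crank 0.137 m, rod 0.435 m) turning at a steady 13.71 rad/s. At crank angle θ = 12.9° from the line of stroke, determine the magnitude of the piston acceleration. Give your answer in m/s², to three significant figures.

32.5

ω = 13.71 rad/s
x(θ) = r cosθ + √(L² − r² sin²θ); with ω constant, a = ω²·d²x/dθ².
d²x/dθ² = −r cosθ − r²(cos2θ)/√u − r⁴ sin²2θ/(4u^{3/2}),  u = L² − r² sin²θ = 0.18829 m².
Substituting r = 0.137 m, L = 0.435 m, θ = 12.9°: d²x/dθ² = -0.17269 m.
a = ω²·d²x/dθ² = (13.71)²·(-0.17269) = -32.459 m/s²;  |a| = 32.459 m/s².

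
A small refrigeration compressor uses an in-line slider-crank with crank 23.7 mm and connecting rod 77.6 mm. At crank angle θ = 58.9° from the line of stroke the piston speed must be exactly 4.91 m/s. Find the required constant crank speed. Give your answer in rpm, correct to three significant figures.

1990

For an in-line slider-crank, |v_piston| = rω|sinθ|·[1 + r cosθ/√(L² − r² sin²θ)].
With r = 0.0237 m, L = 0.0776 m, θ = 58.9°: the bracketed kinematic factor |dx/dθ| = 0.02361 m.
ω = v/|dx/dθ| = 4.91/0.02361 = 207.96 rad/s.
N = 60ω/(2π) = 1985.9 rpm.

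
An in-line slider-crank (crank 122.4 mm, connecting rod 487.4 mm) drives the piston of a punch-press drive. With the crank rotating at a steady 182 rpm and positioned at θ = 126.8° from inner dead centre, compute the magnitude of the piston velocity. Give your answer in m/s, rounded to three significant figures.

1.58

ω = 2π·182/60 = 19.06 rad/s
For an in-line slider-crank, x = r cosθ + √(L² − r² sin²θ), so v = −rω sinθ·[1 + r cosθ/√(L² − r² sin²θ)].
With r = 0.1224 m, L = 0.4874 m, θ = 126.8°: √(L² − r² sin²θ) = 0.47744 m.
v = −0.1224·19.06·0.80073·[1 + 0.1224·-0.59902/0.47744] = -1.5811 m/s.
|v| = 1.5811 m/s.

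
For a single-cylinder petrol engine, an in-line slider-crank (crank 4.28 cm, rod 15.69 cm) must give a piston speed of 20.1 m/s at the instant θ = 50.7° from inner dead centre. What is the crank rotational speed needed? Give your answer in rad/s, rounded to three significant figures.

For an in-line slider-crank, |v_piston| = rω|sinθ|·[1 + r cosθ/√(L² − r² sin²θ)].
With r = 0.0428 m, L = 0.1569 m, θ = 50.7°: the bracketed kinematic factor |dx/dθ| = 0.038975 m.
ω = v/|dx/dθ| = 20.1/0.038975 = 515.72 rad/s.

516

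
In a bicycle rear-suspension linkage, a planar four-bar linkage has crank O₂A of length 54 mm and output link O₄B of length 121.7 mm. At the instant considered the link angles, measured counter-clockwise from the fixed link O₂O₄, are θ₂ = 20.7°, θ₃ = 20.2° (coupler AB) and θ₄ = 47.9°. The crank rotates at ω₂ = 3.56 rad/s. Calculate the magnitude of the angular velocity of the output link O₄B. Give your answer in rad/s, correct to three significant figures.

0.0297

ω₂ = 3.56 rad/s
Differentiating the loop-closure r₂e^{iθ₂}+r₃e^{iθ₃}=r₁+r₄e^{iθ₄} gives r₂ω₂e^{iθ₂}+r₃ω₃e^{iθ₃}=r₄ω₄e^{iθ₄}.
Eliminating the other unknown: ω₄ = r₂ω₂ sin(θ₂−θ₃) / [r₄ sin(θ₄−θ₃)].
Numerator sine = +0.00873; denominator sine = +0.46484.
Result = 0.054·3.56·(+0.00873) / (0.1217·(+0.46484)) = +0.029654 rad/s; magnitude 0.029654 rad/s.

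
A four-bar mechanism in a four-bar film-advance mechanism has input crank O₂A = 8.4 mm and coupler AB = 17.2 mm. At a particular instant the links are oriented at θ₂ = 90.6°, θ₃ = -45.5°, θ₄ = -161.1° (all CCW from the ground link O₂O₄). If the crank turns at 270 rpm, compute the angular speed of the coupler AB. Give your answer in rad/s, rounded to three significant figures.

14.5

ω₂ = 28.27 rad/s (from 270 rpm).
Differentiating the loop-closure r₂e^{iθ₂}+r₃e^{iθ₃}=r₁+r₄e^{iθ₄} gives r₂ω₂e^{iθ₂}+r₃ω₃e^{iθ₃}=r₄ω₄e^{iθ₄}.
Eliminating the other unknown: ω₃ = r₂ω₂ sin(θ₄−θ₂) / [r₃ sin(θ₃−θ₄)].
Numerator sine = +0.94943; denominator sine = +0.90183.
Result = 0.0084·28.27·(+0.94943) / (0.0172·(+0.90183)) = +14.537 rad/s; magnitude 14.537 rad/s.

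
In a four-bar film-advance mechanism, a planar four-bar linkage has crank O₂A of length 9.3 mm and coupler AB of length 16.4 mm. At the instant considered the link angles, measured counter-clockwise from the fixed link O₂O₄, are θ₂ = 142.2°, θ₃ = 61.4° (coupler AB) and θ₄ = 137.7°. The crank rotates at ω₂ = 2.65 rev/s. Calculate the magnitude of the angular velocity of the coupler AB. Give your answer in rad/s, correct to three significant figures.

0.763

ω₂ = 16.65 rad/s (from 2.65 rev/s).
Differentiating the loop-closure r₂e^{iθ₂}+r₃e^{iθ₃}=r₁+r₄e^{iθ₄} gives r₂ω₂e^{iθ₂}+r₃ω₃e^{iθ₃}=r₄ω₄e^{iθ₄}.
Eliminating the other unknown: ω₃ = r₂ω₂ sin(θ₄−θ₂) / [r₃ sin(θ₃−θ₄)].
Numerator sine = -0.07846; denominator sine = -0.97155.
Result = 0.0093·16.65·(-0.07846) / (0.0164·(-0.97155)) = +0.76251 rad/s; magnitude 0.76251 rad/s.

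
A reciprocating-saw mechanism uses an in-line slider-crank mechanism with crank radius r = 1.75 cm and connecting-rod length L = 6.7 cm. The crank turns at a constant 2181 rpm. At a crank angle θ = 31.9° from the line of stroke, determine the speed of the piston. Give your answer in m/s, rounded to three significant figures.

ω = 2π·2181/60 = 228.4 rad/s
For an in-line slider-crank, x = r cosθ + √(L² − r² sin²θ), so v = −rω sinθ·[1 + r cosθ/√(L² − r² sin²θ)].
With r = 0.0175 m, L = 0.067 m, θ = 31.9°: √(L² − r² sin²θ) = 0.066359 m.
v = −0.0175·228.4·0.52844·[1 + 0.0175·0.84897/0.066359] = -2.585 m/s.
|v| = 2.585 m/s.

2.58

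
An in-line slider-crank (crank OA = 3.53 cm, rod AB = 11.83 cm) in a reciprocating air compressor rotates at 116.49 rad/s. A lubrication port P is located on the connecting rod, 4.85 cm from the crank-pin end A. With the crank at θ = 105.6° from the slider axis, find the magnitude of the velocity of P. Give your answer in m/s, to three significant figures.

3.88

ω = 116.5 rad/s.  Crank-pin speed |V_A| = rω = 4.1121 m/s, perpendicular to OA.
Rod angle: sinφ = −(r/L) sinθ ⇒ φ = -16.702°; ω_rod = −rω cosθ/√(L²−r²sin²θ) = +9.7594 rad/s.
V_P = V_A + ω_rod × AP, with AP = 0.0485 m along the rod.
Components: V_Px = −rω sinθ − a·ω_rod·sinφ = -3.8246 m/s;  V_Py = rω cosθ + a·ω_rod·cosφ = -0.65246 m/s.
|V_P| = √(V_Px² + V_Py²) = 3.8798 m/s.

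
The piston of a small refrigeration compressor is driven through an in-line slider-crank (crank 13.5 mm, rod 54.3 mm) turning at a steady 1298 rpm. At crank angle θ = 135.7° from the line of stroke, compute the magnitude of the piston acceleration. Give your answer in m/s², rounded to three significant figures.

176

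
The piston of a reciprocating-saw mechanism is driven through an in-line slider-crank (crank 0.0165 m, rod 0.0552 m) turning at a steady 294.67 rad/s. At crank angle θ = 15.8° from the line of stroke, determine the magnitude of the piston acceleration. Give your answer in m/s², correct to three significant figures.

ω = 294.7 rad/s
x(θ) = r cosθ + √(L² − r² sin²θ); with ω constant, a = ω²·d²x/dθ².
d²x/dθ² = −r cosθ − r²(cos2θ)/√u − r⁴ sin²2θ/(4u^{3/2}),  u = L² − r² sin²θ = 0.00302686 m².
Substituting r = 0.0165 m, L = 0.0552 m, θ = 15.8°: d²x/dθ² = -0.020122 m.
a = ω²·d²x/dθ² = (294.7)²·(-0.020122) = -1747.2 m/s²;  |a| = 1747.2 m/s².

1750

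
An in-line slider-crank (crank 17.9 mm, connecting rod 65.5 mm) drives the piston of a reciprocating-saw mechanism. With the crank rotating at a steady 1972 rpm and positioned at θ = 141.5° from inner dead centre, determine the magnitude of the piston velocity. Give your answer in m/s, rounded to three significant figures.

1.80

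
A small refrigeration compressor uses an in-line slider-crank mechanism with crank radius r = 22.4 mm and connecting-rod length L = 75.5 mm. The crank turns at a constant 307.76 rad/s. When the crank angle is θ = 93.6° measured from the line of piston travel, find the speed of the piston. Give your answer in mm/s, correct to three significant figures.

ω = 307.8 rad/s
For an in-line slider-crank, x = r cosθ + √(L² − r² sin²θ), so v = −rω sinθ·[1 + r cosθ/√(L² − r² sin²θ)].
With r = 0.0224 m, L = 0.0755 m, θ = 93.6°: √(L² − r² sin²θ) = 0.072114 m.
v = −0.0224·307.8·0.99803·[1 + 0.0224·-0.06279/0.072114] = -6.746 m/s.
|v| = 6.746 m/s = 6746 mm/s.

6750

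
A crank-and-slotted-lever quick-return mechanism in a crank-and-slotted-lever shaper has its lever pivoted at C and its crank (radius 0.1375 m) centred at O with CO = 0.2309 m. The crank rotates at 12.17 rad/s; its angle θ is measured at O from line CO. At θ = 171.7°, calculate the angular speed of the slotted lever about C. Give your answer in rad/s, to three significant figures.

ω = 12.17 rad/s
Crank pin A relative to C: A = (d + r cosθ, r sinθ); lever angle φ = atan2(r sinθ, d + r cosθ).
Differentiating tanφ: φ̇ = rω(d cosθ + r)/(d² + r² + 2dr cosθ).
d² + r² + 2dr cosθ = |CA|² = 0.00938865 m²;  d cosθ + r = -0.090982 m.
|ω_lever| = |0.1375·12.17·-0.090982| / 0.00938865 = 16.216 rad/s.

16.2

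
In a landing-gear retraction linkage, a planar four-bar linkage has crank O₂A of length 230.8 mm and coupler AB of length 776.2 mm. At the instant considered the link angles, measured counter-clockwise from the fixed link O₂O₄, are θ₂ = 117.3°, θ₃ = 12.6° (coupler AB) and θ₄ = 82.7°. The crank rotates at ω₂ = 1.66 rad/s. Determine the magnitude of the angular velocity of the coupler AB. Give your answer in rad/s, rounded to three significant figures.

0.298

ω₂ = 1.66 rad/s
Differentiating the loop-closure r₂e^{iθ₂}+r₃e^{iθ₃}=r₁+r₄e^{iθ₄} gives r₂ω₂e^{iθ₂}+r₃ω₃e^{iθ₃}=r₄ω₄e^{iθ₄}.
Eliminating the other unknown: ω₃ = r₂ω₂ sin(θ₄−θ₂) / [r₃ sin(θ₃−θ₄)].
Numerator sine = -0.56784; denominator sine = -0.94029.
Result = 0.2308·1.66·(-0.56784) / (0.7762·(-0.94029)) = +0.29808 rad/s; magnitude 0.29808 rad/s.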